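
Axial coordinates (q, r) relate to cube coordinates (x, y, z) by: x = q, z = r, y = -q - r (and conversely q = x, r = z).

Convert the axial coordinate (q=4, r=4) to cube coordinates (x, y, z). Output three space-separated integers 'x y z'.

x = q = 4
z = r = 4
y = -x - z = -(4) - (4) = -8

Answer: 4 -8 4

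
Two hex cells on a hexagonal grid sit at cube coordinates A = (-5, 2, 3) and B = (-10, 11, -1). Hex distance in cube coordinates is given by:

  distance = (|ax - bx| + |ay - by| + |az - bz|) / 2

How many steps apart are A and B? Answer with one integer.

Answer: 9

Derivation:
|ax - bx| = |-5 - (-10)| = 5
|ay - by| = |2 - 11| = 9
|az - bz| = |3 - (-1)| = 4
distance = (5 + 9 + 4) / 2 = 18 / 2 = 9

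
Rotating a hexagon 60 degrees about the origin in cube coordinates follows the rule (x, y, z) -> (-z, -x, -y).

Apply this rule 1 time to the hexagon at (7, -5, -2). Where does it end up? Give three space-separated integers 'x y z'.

Answer: 2 -7 5

Derivation:
Start: (7, -5, -2)
Step 1: (7, -5, -2) -> (-(-2), -(7), -(-5)) = (2, -7, 5)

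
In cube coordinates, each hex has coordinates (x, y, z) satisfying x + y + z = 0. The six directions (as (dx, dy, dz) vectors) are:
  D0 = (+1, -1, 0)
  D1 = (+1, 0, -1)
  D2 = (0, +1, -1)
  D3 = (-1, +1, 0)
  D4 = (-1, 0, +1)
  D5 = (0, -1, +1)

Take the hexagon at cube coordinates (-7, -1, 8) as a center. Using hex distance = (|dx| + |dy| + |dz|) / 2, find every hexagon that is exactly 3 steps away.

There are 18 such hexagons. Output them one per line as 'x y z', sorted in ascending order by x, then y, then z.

Walk ring at distance 3 from (-7, -1, 8):
Start at center + D4*3 = (-10, -1, 11)
  hex 0: (-10, -1, 11)
  hex 1: (-9, -2, 11)
  hex 2: (-8, -3, 11)
  hex 3: (-7, -4, 11)
  hex 4: (-6, -4, 10)
  hex 5: (-5, -4, 9)
  hex 6: (-4, -4, 8)
  hex 7: (-4, -3, 7)
  hex 8: (-4, -2, 6)
  hex 9: (-4, -1, 5)
  hex 10: (-5, 0, 5)
  hex 11: (-6, 1, 5)
  hex 12: (-7, 2, 5)
  hex 13: (-8, 2, 6)
  hex 14: (-9, 2, 7)
  hex 15: (-10, 2, 8)
  hex 16: (-10, 1, 9)
  hex 17: (-10, 0, 10)
Sorted: 18 hexes.

Answer: -10 -1 11
-10 0 10
-10 1 9
-10 2 8
-9 -2 11
-9 2 7
-8 -3 11
-8 2 6
-7 -4 11
-7 2 5
-6 -4 10
-6 1 5
-5 -4 9
-5 0 5
-4 -4 8
-4 -3 7
-4 -2 6
-4 -1 5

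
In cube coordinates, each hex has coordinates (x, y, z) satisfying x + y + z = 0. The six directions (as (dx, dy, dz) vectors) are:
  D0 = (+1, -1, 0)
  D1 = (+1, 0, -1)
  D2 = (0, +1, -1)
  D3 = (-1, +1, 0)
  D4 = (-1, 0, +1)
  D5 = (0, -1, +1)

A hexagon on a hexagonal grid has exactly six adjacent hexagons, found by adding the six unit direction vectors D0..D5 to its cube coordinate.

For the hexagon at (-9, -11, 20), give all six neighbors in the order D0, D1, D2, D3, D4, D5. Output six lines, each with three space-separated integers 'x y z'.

Center: (-9, -11, 20). Add each direction:
  D0: (-9, -11, 20) + (1, -1, 0) = (-8, -12, 20)
  D1: (-9, -11, 20) + (1, 0, -1) = (-8, -11, 19)
  D2: (-9, -11, 20) + (0, 1, -1) = (-9, -10, 19)
  D3: (-9, -11, 20) + (-1, 1, 0) = (-10, -10, 20)
  D4: (-9, -11, 20) + (-1, 0, 1) = (-10, -11, 21)
  D5: (-9, -11, 20) + (0, -1, 1) = (-9, -12, 21)

Answer: -8 -12 20
-8 -11 19
-9 -10 19
-10 -10 20
-10 -11 21
-9 -12 21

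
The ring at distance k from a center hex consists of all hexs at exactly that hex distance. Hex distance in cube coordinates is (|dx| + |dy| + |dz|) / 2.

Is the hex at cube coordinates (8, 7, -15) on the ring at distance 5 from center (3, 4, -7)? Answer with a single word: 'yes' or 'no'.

|px - cx| = |8 - 3| = 5
|py - cy| = |7 - 4| = 3
|pz - cz| = |-15 - (-7)| = 8
distance = (5+3+8)/2 = 16/2 = 8
radius = 5; distance != radius -> no

Answer: no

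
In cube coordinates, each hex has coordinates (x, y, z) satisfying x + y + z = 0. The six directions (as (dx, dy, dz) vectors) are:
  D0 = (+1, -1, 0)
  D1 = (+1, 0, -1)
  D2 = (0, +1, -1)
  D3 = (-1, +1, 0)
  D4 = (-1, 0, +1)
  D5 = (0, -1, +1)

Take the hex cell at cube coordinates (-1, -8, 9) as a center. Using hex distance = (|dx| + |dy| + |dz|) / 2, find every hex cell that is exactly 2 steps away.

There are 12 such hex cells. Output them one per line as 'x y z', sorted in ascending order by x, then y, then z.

Answer: -3 -8 11
-3 -7 10
-3 -6 9
-2 -9 11
-2 -6 8
-1 -10 11
-1 -6 7
0 -10 10
0 -7 7
1 -10 9
1 -9 8
1 -8 7

Derivation:
Walk ring at distance 2 from (-1, -8, 9):
Start at center + D4*2 = (-3, -8, 11)
  hex 0: (-3, -8, 11)
  hex 1: (-2, -9, 11)
  hex 2: (-1, -10, 11)
  hex 3: (0, -10, 10)
  hex 4: (1, -10, 9)
  hex 5: (1, -9, 8)
  hex 6: (1, -8, 7)
  hex 7: (0, -7, 7)
  hex 8: (-1, -6, 7)
  hex 9: (-2, -6, 8)
  hex 10: (-3, -6, 9)
  hex 11: (-3, -7, 10)
Sorted: 12 hexes.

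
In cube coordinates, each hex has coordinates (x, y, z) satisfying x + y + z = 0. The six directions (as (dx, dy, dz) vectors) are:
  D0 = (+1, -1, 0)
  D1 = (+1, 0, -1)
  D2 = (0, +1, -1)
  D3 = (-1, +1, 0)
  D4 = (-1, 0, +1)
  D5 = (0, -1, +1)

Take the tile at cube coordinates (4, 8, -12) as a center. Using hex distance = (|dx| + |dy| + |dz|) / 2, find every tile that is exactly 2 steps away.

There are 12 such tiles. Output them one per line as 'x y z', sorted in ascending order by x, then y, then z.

Walk ring at distance 2 from (4, 8, -12):
Start at center + D4*2 = (2, 8, -10)
  hex 0: (2, 8, -10)
  hex 1: (3, 7, -10)
  hex 2: (4, 6, -10)
  hex 3: (5, 6, -11)
  hex 4: (6, 6, -12)
  hex 5: (6, 7, -13)
  hex 6: (6, 8, -14)
  hex 7: (5, 9, -14)
  hex 8: (4, 10, -14)
  hex 9: (3, 10, -13)
  hex 10: (2, 10, -12)
  hex 11: (2, 9, -11)
Sorted: 12 hexes.

Answer: 2 8 -10
2 9 -11
2 10 -12
3 7 -10
3 10 -13
4 6 -10
4 10 -14
5 6 -11
5 9 -14
6 6 -12
6 7 -13
6 8 -14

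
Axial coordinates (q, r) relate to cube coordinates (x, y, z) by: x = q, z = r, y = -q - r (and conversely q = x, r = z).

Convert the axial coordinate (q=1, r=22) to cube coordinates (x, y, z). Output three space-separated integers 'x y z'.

Answer: 1 -23 22

Derivation:
x = q = 1
z = r = 22
y = -x - z = -(1) - (22) = -23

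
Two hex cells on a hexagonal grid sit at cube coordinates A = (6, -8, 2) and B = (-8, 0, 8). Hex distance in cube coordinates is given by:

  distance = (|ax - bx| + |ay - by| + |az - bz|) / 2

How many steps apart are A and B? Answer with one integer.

Answer: 14

Derivation:
|ax - bx| = |6 - (-8)| = 14
|ay - by| = |-8 - 0| = 8
|az - bz| = |2 - 8| = 6
distance = (14 + 8 + 6) / 2 = 28 / 2 = 14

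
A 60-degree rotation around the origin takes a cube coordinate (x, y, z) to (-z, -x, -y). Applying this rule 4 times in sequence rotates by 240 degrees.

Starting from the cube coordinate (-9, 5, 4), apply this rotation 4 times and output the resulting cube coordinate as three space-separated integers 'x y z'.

Answer: 4 -9 5

Derivation:
Start: (-9, 5, 4)
Step 1: (-9, 5, 4) -> (-(4), -(-9), -(5)) = (-4, 9, -5)
Step 2: (-4, 9, -5) -> (-(-5), -(-4), -(9)) = (5, 4, -9)
Step 3: (5, 4, -9) -> (-(-9), -(5), -(4)) = (9, -5, -4)
Step 4: (9, -5, -4) -> (-(-4), -(9), -(-5)) = (4, -9, 5)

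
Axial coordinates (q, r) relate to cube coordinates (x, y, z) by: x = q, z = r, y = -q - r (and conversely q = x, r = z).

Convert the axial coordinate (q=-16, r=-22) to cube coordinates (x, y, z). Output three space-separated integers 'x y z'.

Answer: -16 38 -22

Derivation:
x = q = -16
z = r = -22
y = -x - z = -(-16) - (-22) = 38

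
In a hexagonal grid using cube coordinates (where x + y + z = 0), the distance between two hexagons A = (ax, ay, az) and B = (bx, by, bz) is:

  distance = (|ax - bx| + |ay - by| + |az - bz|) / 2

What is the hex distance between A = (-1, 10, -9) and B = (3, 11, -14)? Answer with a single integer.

|ax - bx| = |-1 - 3| = 4
|ay - by| = |10 - 11| = 1
|az - bz| = |-9 - (-14)| = 5
distance = (4 + 1 + 5) / 2 = 10 / 2 = 5

Answer: 5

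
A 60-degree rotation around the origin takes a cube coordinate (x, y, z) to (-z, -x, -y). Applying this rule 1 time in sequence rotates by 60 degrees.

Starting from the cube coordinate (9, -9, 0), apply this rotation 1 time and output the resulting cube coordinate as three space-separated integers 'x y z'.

Answer: 0 -9 9

Derivation:
Start: (9, -9, 0)
Step 1: (9, -9, 0) -> (-(0), -(9), -(-9)) = (0, -9, 9)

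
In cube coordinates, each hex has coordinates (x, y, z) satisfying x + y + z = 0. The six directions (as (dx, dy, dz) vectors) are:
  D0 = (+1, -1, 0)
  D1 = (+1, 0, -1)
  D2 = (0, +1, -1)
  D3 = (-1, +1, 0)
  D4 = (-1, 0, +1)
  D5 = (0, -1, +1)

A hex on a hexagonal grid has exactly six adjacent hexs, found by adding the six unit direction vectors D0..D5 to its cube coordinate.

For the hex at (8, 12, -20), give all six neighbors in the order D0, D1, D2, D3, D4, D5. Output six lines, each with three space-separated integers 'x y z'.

Center: (8, 12, -20). Add each direction:
  D0: (8, 12, -20) + (1, -1, 0) = (9, 11, -20)
  D1: (8, 12, -20) + (1, 0, -1) = (9, 12, -21)
  D2: (8, 12, -20) + (0, 1, -1) = (8, 13, -21)
  D3: (8, 12, -20) + (-1, 1, 0) = (7, 13, -20)
  D4: (8, 12, -20) + (-1, 0, 1) = (7, 12, -19)
  D5: (8, 12, -20) + (0, -1, 1) = (8, 11, -19)

Answer: 9 11 -20
9 12 -21
8 13 -21
7 13 -20
7 12 -19
8 11 -19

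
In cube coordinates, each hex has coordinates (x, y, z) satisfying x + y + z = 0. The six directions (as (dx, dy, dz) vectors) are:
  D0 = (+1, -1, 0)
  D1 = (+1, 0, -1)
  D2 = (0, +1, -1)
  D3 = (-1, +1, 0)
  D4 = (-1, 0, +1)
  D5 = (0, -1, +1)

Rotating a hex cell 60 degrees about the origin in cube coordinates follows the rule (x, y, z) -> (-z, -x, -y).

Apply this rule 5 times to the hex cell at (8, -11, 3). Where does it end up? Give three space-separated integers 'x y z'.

Start: (8, -11, 3)
Step 1: (8, -11, 3) -> (-(3), -(8), -(-11)) = (-3, -8, 11)
Step 2: (-3, -8, 11) -> (-(11), -(-3), -(-8)) = (-11, 3, 8)
Step 3: (-11, 3, 8) -> (-(8), -(-11), -(3)) = (-8, 11, -3)
Step 4: (-8, 11, -3) -> (-(-3), -(-8), -(11)) = (3, 8, -11)
Step 5: (3, 8, -11) -> (-(-11), -(3), -(8)) = (11, -3, -8)

Answer: 11 -3 -8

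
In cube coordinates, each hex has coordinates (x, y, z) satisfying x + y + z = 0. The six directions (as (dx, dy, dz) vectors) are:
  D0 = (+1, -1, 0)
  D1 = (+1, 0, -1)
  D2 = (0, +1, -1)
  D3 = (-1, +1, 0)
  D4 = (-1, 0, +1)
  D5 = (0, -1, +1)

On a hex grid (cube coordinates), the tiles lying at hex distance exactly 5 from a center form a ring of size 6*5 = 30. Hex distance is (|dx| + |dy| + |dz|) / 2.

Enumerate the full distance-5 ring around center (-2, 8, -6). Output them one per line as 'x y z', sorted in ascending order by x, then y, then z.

Answer: -7 8 -1
-7 9 -2
-7 10 -3
-7 11 -4
-7 12 -5
-7 13 -6
-6 7 -1
-6 13 -7
-5 6 -1
-5 13 -8
-4 5 -1
-4 13 -9
-3 4 -1
-3 13 -10
-2 3 -1
-2 13 -11
-1 3 -2
-1 12 -11
0 3 -3
0 11 -11
1 3 -4
1 10 -11
2 3 -5
2 9 -11
3 3 -6
3 4 -7
3 5 -8
3 6 -9
3 7 -10
3 8 -11

Derivation:
Walk ring at distance 5 from (-2, 8, -6):
Start at center + D4*5 = (-7, 8, -1)
  hex 0: (-7, 8, -1)
  hex 1: (-6, 7, -1)
  hex 2: (-5, 6, -1)
  hex 3: (-4, 5, -1)
  hex 4: (-3, 4, -1)
  hex 5: (-2, 3, -1)
  hex 6: (-1, 3, -2)
  hex 7: (0, 3, -3)
  hex 8: (1, 3, -4)
  hex 9: (2, 3, -5)
  hex 10: (3, 3, -6)
  hex 11: (3, 4, -7)
  hex 12: (3, 5, -8)
  hex 13: (3, 6, -9)
  hex 14: (3, 7, -10)
  hex 15: (3, 8, -11)
  hex 16: (2, 9, -11)
  hex 17: (1, 10, -11)
  hex 18: (0, 11, -11)
  hex 19: (-1, 12, -11)
  hex 20: (-2, 13, -11)
  hex 21: (-3, 13, -10)
  hex 22: (-4, 13, -9)
  hex 23: (-5, 13, -8)
  hex 24: (-6, 13, -7)
  hex 25: (-7, 13, -6)
  hex 26: (-7, 12, -5)
  hex 27: (-7, 11, -4)
  hex 28: (-7, 10, -3)
  hex 29: (-7, 9, -2)
Sorted: 30 hexes.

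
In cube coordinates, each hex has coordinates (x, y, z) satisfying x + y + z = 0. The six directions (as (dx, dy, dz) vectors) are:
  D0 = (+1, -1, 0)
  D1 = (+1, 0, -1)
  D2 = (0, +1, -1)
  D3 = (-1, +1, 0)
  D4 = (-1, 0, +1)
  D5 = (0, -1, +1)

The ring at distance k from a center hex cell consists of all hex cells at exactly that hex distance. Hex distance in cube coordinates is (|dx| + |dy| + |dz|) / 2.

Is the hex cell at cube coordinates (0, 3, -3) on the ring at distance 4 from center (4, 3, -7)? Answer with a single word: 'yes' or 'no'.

Answer: yes

Derivation:
|px - cx| = |0 - 4| = 4
|py - cy| = |3 - 3| = 0
|pz - cz| = |-3 - (-7)| = 4
distance = (4+0+4)/2 = 8/2 = 4
radius = 4; distance == radius -> yes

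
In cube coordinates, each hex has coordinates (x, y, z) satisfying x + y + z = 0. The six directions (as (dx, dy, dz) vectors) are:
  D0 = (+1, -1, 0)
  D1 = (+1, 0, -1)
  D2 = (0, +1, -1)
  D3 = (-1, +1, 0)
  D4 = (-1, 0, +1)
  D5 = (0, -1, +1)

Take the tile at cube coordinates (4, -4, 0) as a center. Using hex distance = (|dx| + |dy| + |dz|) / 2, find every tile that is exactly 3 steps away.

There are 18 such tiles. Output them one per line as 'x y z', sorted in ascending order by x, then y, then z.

Answer: 1 -4 3
1 -3 2
1 -2 1
1 -1 0
2 -5 3
2 -1 -1
3 -6 3
3 -1 -2
4 -7 3
4 -1 -3
5 -7 2
5 -2 -3
6 -7 1
6 -3 -3
7 -7 0
7 -6 -1
7 -5 -2
7 -4 -3

Derivation:
Walk ring at distance 3 from (4, -4, 0):
Start at center + D4*3 = (1, -4, 3)
  hex 0: (1, -4, 3)
  hex 1: (2, -5, 3)
  hex 2: (3, -6, 3)
  hex 3: (4, -7, 3)
  hex 4: (5, -7, 2)
  hex 5: (6, -7, 1)
  hex 6: (7, -7, 0)
  hex 7: (7, -6, -1)
  hex 8: (7, -5, -2)
  hex 9: (7, -4, -3)
  hex 10: (6, -3, -3)
  hex 11: (5, -2, -3)
  hex 12: (4, -1, -3)
  hex 13: (3, -1, -2)
  hex 14: (2, -1, -1)
  hex 15: (1, -1, 0)
  hex 16: (1, -2, 1)
  hex 17: (1, -3, 2)
Sorted: 18 hexes.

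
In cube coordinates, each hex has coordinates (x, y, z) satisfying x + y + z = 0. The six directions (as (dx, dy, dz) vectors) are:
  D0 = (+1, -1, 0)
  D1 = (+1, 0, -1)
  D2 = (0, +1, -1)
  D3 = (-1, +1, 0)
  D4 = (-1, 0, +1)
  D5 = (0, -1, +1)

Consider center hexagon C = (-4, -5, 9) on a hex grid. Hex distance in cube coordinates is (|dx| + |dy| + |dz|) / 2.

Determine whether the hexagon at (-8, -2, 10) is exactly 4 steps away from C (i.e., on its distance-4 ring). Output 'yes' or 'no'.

Answer: yes

Derivation:
|px - cx| = |-8 - (-4)| = 4
|py - cy| = |-2 - (-5)| = 3
|pz - cz| = |10 - 9| = 1
distance = (4+3+1)/2 = 8/2 = 4
radius = 4; distance == radius -> yes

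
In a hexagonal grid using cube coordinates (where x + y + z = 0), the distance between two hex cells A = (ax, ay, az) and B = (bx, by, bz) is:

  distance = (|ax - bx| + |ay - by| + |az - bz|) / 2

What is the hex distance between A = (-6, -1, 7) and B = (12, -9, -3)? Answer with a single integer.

Answer: 18

Derivation:
|ax - bx| = |-6 - 12| = 18
|ay - by| = |-1 - (-9)| = 8
|az - bz| = |7 - (-3)| = 10
distance = (18 + 8 + 10) / 2 = 36 / 2 = 18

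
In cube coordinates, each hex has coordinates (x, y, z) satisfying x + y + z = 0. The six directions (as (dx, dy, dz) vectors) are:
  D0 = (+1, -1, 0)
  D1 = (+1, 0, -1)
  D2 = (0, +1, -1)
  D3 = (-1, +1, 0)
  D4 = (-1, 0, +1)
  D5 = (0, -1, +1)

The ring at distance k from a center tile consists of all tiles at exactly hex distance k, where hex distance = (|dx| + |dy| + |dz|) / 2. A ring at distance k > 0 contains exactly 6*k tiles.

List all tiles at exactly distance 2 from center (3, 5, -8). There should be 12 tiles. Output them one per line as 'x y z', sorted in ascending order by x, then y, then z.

Walk ring at distance 2 from (3, 5, -8):
Start at center + D4*2 = (1, 5, -6)
  hex 0: (1, 5, -6)
  hex 1: (2, 4, -6)
  hex 2: (3, 3, -6)
  hex 3: (4, 3, -7)
  hex 4: (5, 3, -8)
  hex 5: (5, 4, -9)
  hex 6: (5, 5, -10)
  hex 7: (4, 6, -10)
  hex 8: (3, 7, -10)
  hex 9: (2, 7, -9)
  hex 10: (1, 7, -8)
  hex 11: (1, 6, -7)
Sorted: 12 hexes.

Answer: 1 5 -6
1 6 -7
1 7 -8
2 4 -6
2 7 -9
3 3 -6
3 7 -10
4 3 -7
4 6 -10
5 3 -8
5 4 -9
5 5 -10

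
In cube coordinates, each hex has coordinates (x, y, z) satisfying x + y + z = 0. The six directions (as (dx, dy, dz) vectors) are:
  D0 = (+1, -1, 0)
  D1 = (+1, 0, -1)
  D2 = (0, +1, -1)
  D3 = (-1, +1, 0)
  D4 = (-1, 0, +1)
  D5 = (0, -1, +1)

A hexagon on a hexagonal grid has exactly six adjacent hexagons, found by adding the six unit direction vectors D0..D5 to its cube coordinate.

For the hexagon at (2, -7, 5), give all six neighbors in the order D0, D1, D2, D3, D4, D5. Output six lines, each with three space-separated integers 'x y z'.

Center: (2, -7, 5). Add each direction:
  D0: (2, -7, 5) + (1, -1, 0) = (3, -8, 5)
  D1: (2, -7, 5) + (1, 0, -1) = (3, -7, 4)
  D2: (2, -7, 5) + (0, 1, -1) = (2, -6, 4)
  D3: (2, -7, 5) + (-1, 1, 0) = (1, -6, 5)
  D4: (2, -7, 5) + (-1, 0, 1) = (1, -7, 6)
  D5: (2, -7, 5) + (0, -1, 1) = (2, -8, 6)

Answer: 3 -8 5
3 -7 4
2 -6 4
1 -6 5
1 -7 6
2 -8 6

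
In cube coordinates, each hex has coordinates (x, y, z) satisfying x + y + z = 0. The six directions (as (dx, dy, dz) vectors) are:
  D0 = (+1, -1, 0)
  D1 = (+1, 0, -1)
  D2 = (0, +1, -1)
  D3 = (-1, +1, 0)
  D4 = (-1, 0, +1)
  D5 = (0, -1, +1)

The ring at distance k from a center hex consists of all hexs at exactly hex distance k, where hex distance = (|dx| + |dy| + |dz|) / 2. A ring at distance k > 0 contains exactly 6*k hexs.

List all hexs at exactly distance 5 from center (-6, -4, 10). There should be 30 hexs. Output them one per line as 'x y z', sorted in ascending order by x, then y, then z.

Answer: -11 -4 15
-11 -3 14
-11 -2 13
-11 -1 12
-11 0 11
-11 1 10
-10 -5 15
-10 1 9
-9 -6 15
-9 1 8
-8 -7 15
-8 1 7
-7 -8 15
-7 1 6
-6 -9 15
-6 1 5
-5 -9 14
-5 0 5
-4 -9 13
-4 -1 5
-3 -9 12
-3 -2 5
-2 -9 11
-2 -3 5
-1 -9 10
-1 -8 9
-1 -7 8
-1 -6 7
-1 -5 6
-1 -4 5

Derivation:
Walk ring at distance 5 from (-6, -4, 10):
Start at center + D4*5 = (-11, -4, 15)
  hex 0: (-11, -4, 15)
  hex 1: (-10, -5, 15)
  hex 2: (-9, -6, 15)
  hex 3: (-8, -7, 15)
  hex 4: (-7, -8, 15)
  hex 5: (-6, -9, 15)
  hex 6: (-5, -9, 14)
  hex 7: (-4, -9, 13)
  hex 8: (-3, -9, 12)
  hex 9: (-2, -9, 11)
  hex 10: (-1, -9, 10)
  hex 11: (-1, -8, 9)
  hex 12: (-1, -7, 8)
  hex 13: (-1, -6, 7)
  hex 14: (-1, -5, 6)
  hex 15: (-1, -4, 5)
  hex 16: (-2, -3, 5)
  hex 17: (-3, -2, 5)
  hex 18: (-4, -1, 5)
  hex 19: (-5, 0, 5)
  hex 20: (-6, 1, 5)
  hex 21: (-7, 1, 6)
  hex 22: (-8, 1, 7)
  hex 23: (-9, 1, 8)
  hex 24: (-10, 1, 9)
  hex 25: (-11, 1, 10)
  hex 26: (-11, 0, 11)
  hex 27: (-11, -1, 12)
  hex 28: (-11, -2, 13)
  hex 29: (-11, -3, 14)
Sorted: 30 hexes.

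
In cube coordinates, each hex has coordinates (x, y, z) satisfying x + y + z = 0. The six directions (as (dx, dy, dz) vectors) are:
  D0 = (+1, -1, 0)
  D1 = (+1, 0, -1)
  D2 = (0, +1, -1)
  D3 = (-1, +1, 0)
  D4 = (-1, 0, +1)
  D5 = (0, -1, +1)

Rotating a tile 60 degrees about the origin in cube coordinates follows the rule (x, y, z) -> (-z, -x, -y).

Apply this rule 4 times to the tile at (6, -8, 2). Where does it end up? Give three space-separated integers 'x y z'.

Start: (6, -8, 2)
Step 1: (6, -8, 2) -> (-(2), -(6), -(-8)) = (-2, -6, 8)
Step 2: (-2, -6, 8) -> (-(8), -(-2), -(-6)) = (-8, 2, 6)
Step 3: (-8, 2, 6) -> (-(6), -(-8), -(2)) = (-6, 8, -2)
Step 4: (-6, 8, -2) -> (-(-2), -(-6), -(8)) = (2, 6, -8)

Answer: 2 6 -8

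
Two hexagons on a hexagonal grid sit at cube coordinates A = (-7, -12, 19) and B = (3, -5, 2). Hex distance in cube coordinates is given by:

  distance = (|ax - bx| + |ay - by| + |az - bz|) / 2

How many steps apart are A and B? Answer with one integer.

|ax - bx| = |-7 - 3| = 10
|ay - by| = |-12 - (-5)| = 7
|az - bz| = |19 - 2| = 17
distance = (10 + 7 + 17) / 2 = 34 / 2 = 17

Answer: 17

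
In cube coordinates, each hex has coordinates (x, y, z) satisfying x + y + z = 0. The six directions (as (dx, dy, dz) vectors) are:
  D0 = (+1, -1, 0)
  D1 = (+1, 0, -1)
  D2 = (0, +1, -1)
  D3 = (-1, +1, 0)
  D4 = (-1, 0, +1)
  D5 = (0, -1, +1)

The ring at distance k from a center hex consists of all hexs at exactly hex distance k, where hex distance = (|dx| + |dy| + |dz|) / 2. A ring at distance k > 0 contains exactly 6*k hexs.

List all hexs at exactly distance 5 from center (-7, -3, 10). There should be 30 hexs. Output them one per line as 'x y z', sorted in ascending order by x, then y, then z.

Walk ring at distance 5 from (-7, -3, 10):
Start at center + D4*5 = (-12, -3, 15)
  hex 0: (-12, -3, 15)
  hex 1: (-11, -4, 15)
  hex 2: (-10, -5, 15)
  hex 3: (-9, -6, 15)
  hex 4: (-8, -7, 15)
  hex 5: (-7, -8, 15)
  hex 6: (-6, -8, 14)
  hex 7: (-5, -8, 13)
  hex 8: (-4, -8, 12)
  hex 9: (-3, -8, 11)
  hex 10: (-2, -8, 10)
  hex 11: (-2, -7, 9)
  hex 12: (-2, -6, 8)
  hex 13: (-2, -5, 7)
  hex 14: (-2, -4, 6)
  hex 15: (-2, -3, 5)
  hex 16: (-3, -2, 5)
  hex 17: (-4, -1, 5)
  hex 18: (-5, 0, 5)
  hex 19: (-6, 1, 5)
  hex 20: (-7, 2, 5)
  hex 21: (-8, 2, 6)
  hex 22: (-9, 2, 7)
  hex 23: (-10, 2, 8)
  hex 24: (-11, 2, 9)
  hex 25: (-12, 2, 10)
  hex 26: (-12, 1, 11)
  hex 27: (-12, 0, 12)
  hex 28: (-12, -1, 13)
  hex 29: (-12, -2, 14)
Sorted: 30 hexes.

Answer: -12 -3 15
-12 -2 14
-12 -1 13
-12 0 12
-12 1 11
-12 2 10
-11 -4 15
-11 2 9
-10 -5 15
-10 2 8
-9 -6 15
-9 2 7
-8 -7 15
-8 2 6
-7 -8 15
-7 2 5
-6 -8 14
-6 1 5
-5 -8 13
-5 0 5
-4 -8 12
-4 -1 5
-3 -8 11
-3 -2 5
-2 -8 10
-2 -7 9
-2 -6 8
-2 -5 7
-2 -4 6
-2 -3 5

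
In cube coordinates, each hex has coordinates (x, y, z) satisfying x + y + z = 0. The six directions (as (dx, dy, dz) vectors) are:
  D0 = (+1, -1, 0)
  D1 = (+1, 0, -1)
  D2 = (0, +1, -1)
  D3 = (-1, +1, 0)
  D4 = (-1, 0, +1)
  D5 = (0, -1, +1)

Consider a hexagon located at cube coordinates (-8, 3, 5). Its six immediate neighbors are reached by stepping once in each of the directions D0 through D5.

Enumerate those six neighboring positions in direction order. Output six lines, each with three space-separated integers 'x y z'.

Answer: -7 2 5
-7 3 4
-8 4 4
-9 4 5
-9 3 6
-8 2 6

Derivation:
Center: (-8, 3, 5). Add each direction:
  D0: (-8, 3, 5) + (1, -1, 0) = (-7, 2, 5)
  D1: (-8, 3, 5) + (1, 0, -1) = (-7, 3, 4)
  D2: (-8, 3, 5) + (0, 1, -1) = (-8, 4, 4)
  D3: (-8, 3, 5) + (-1, 1, 0) = (-9, 4, 5)
  D4: (-8, 3, 5) + (-1, 0, 1) = (-9, 3, 6)
  D5: (-8, 3, 5) + (0, -1, 1) = (-8, 2, 6)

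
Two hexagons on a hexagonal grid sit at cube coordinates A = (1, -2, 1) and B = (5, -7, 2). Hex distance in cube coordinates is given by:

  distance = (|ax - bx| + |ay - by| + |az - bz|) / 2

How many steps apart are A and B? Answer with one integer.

Answer: 5

Derivation:
|ax - bx| = |1 - 5| = 4
|ay - by| = |-2 - (-7)| = 5
|az - bz| = |1 - 2| = 1
distance = (4 + 5 + 1) / 2 = 10 / 2 = 5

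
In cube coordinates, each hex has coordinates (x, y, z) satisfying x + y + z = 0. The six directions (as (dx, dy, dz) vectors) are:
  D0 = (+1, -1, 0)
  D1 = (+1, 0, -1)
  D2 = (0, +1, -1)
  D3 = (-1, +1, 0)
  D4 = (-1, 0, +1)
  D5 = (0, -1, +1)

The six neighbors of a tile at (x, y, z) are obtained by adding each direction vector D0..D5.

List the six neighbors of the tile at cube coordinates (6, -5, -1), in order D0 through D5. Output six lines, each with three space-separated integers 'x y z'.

Answer: 7 -6 -1
7 -5 -2
6 -4 -2
5 -4 -1
5 -5 0
6 -6 0

Derivation:
Center: (6, -5, -1). Add each direction:
  D0: (6, -5, -1) + (1, -1, 0) = (7, -6, -1)
  D1: (6, -5, -1) + (1, 0, -1) = (7, -5, -2)
  D2: (6, -5, -1) + (0, 1, -1) = (6, -4, -2)
  D3: (6, -5, -1) + (-1, 1, 0) = (5, -4, -1)
  D4: (6, -5, -1) + (-1, 0, 1) = (5, -5, 0)
  D5: (6, -5, -1) + (0, -1, 1) = (6, -6, 0)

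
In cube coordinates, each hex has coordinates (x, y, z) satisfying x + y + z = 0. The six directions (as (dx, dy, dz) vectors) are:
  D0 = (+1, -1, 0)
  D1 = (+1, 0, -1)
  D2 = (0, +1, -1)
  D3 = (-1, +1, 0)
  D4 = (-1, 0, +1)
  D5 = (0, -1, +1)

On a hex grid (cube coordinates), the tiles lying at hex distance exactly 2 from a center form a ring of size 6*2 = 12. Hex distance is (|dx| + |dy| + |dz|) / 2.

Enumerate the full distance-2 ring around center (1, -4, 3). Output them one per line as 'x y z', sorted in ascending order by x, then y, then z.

Answer: -1 -4 5
-1 -3 4
-1 -2 3
0 -5 5
0 -2 2
1 -6 5
1 -2 1
2 -6 4
2 -3 1
3 -6 3
3 -5 2
3 -4 1

Derivation:
Walk ring at distance 2 from (1, -4, 3):
Start at center + D4*2 = (-1, -4, 5)
  hex 0: (-1, -4, 5)
  hex 1: (0, -5, 5)
  hex 2: (1, -6, 5)
  hex 3: (2, -6, 4)
  hex 4: (3, -6, 3)
  hex 5: (3, -5, 2)
  hex 6: (3, -4, 1)
  hex 7: (2, -3, 1)
  hex 8: (1, -2, 1)
  hex 9: (0, -2, 2)
  hex 10: (-1, -2, 3)
  hex 11: (-1, -3, 4)
Sorted: 12 hexes.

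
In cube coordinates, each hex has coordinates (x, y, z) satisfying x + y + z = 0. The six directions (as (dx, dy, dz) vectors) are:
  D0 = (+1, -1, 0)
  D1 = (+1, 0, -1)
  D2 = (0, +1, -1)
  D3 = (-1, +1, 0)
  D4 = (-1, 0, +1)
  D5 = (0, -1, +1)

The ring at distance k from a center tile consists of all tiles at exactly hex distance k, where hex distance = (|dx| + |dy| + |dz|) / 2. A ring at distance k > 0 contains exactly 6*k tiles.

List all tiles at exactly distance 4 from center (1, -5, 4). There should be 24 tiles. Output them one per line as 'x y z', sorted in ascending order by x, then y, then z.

Answer: -3 -5 8
-3 -4 7
-3 -3 6
-3 -2 5
-3 -1 4
-2 -6 8
-2 -1 3
-1 -7 8
-1 -1 2
0 -8 8
0 -1 1
1 -9 8
1 -1 0
2 -9 7
2 -2 0
3 -9 6
3 -3 0
4 -9 5
4 -4 0
5 -9 4
5 -8 3
5 -7 2
5 -6 1
5 -5 0

Derivation:
Walk ring at distance 4 from (1, -5, 4):
Start at center + D4*4 = (-3, -5, 8)
  hex 0: (-3, -5, 8)
  hex 1: (-2, -6, 8)
  hex 2: (-1, -7, 8)
  hex 3: (0, -8, 8)
  hex 4: (1, -9, 8)
  hex 5: (2, -9, 7)
  hex 6: (3, -9, 6)
  hex 7: (4, -9, 5)
  hex 8: (5, -9, 4)
  hex 9: (5, -8, 3)
  hex 10: (5, -7, 2)
  hex 11: (5, -6, 1)
  hex 12: (5, -5, 0)
  hex 13: (4, -4, 0)
  hex 14: (3, -3, 0)
  hex 15: (2, -2, 0)
  hex 16: (1, -1, 0)
  hex 17: (0, -1, 1)
  hex 18: (-1, -1, 2)
  hex 19: (-2, -1, 3)
  hex 20: (-3, -1, 4)
  hex 21: (-3, -2, 5)
  hex 22: (-3, -3, 6)
  hex 23: (-3, -4, 7)
Sorted: 24 hexes.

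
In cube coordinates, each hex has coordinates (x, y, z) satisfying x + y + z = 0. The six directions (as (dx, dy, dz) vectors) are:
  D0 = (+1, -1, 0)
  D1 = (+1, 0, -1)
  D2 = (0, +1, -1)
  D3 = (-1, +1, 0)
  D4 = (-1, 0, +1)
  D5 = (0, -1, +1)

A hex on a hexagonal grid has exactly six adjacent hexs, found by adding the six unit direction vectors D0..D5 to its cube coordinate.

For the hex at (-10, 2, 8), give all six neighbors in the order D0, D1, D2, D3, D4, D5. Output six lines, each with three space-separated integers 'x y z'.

Center: (-10, 2, 8). Add each direction:
  D0: (-10, 2, 8) + (1, -1, 0) = (-9, 1, 8)
  D1: (-10, 2, 8) + (1, 0, -1) = (-9, 2, 7)
  D2: (-10, 2, 8) + (0, 1, -1) = (-10, 3, 7)
  D3: (-10, 2, 8) + (-1, 1, 0) = (-11, 3, 8)
  D4: (-10, 2, 8) + (-1, 0, 1) = (-11, 2, 9)
  D5: (-10, 2, 8) + (0, -1, 1) = (-10, 1, 9)

Answer: -9 1 8
-9 2 7
-10 3 7
-11 3 8
-11 2 9
-10 1 9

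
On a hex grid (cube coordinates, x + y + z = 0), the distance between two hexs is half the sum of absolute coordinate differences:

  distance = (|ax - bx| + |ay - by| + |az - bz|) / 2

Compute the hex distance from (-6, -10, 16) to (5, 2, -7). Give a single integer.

|ax - bx| = |-6 - 5| = 11
|ay - by| = |-10 - 2| = 12
|az - bz| = |16 - (-7)| = 23
distance = (11 + 12 + 23) / 2 = 46 / 2 = 23

Answer: 23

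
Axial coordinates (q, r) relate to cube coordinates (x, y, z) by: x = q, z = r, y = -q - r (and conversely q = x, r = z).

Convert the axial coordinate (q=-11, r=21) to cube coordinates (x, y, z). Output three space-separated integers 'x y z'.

x = q = -11
z = r = 21
y = -x - z = -(-11) - (21) = -10

Answer: -11 -10 21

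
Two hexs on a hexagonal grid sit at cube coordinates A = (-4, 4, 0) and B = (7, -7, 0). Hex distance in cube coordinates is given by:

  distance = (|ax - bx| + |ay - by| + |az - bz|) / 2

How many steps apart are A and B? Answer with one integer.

Answer: 11

Derivation:
|ax - bx| = |-4 - 7| = 11
|ay - by| = |4 - (-7)| = 11
|az - bz| = |0 - 0| = 0
distance = (11 + 11 + 0) / 2 = 22 / 2 = 11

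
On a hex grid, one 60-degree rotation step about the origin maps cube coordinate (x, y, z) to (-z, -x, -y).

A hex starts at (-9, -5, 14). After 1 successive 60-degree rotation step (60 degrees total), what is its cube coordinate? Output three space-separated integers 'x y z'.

Answer: -14 9 5

Derivation:
Start: (-9, -5, 14)
Step 1: (-9, -5, 14) -> (-(14), -(-9), -(-5)) = (-14, 9, 5)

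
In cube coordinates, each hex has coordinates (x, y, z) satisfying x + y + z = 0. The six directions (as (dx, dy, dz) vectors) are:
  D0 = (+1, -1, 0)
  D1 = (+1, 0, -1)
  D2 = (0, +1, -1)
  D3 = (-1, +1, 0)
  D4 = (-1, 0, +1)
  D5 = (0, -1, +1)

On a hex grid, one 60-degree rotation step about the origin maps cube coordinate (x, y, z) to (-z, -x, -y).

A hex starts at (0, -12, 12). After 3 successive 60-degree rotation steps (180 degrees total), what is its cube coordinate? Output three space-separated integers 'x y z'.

Start: (0, -12, 12)
Step 1: (0, -12, 12) -> (-(12), -(0), -(-12)) = (-12, 0, 12)
Step 2: (-12, 0, 12) -> (-(12), -(-12), -(0)) = (-12, 12, 0)
Step 3: (-12, 12, 0) -> (-(0), -(-12), -(12)) = (0, 12, -12)

Answer: 0 12 -12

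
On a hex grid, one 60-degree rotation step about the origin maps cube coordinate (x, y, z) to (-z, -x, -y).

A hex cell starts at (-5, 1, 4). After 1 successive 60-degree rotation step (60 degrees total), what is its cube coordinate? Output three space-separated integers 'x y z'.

Start: (-5, 1, 4)
Step 1: (-5, 1, 4) -> (-(4), -(-5), -(1)) = (-4, 5, -1)

Answer: -4 5 -1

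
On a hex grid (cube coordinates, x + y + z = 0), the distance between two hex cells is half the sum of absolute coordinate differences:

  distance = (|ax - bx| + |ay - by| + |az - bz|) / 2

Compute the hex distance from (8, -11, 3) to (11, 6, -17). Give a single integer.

Answer: 20

Derivation:
|ax - bx| = |8 - 11| = 3
|ay - by| = |-11 - 6| = 17
|az - bz| = |3 - (-17)| = 20
distance = (3 + 17 + 20) / 2 = 40 / 2 = 20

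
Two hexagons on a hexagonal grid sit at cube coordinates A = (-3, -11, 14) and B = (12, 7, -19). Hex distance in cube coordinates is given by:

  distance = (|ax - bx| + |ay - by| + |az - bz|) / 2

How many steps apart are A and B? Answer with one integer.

Answer: 33

Derivation:
|ax - bx| = |-3 - 12| = 15
|ay - by| = |-11 - 7| = 18
|az - bz| = |14 - (-19)| = 33
distance = (15 + 18 + 33) / 2 = 66 / 2 = 33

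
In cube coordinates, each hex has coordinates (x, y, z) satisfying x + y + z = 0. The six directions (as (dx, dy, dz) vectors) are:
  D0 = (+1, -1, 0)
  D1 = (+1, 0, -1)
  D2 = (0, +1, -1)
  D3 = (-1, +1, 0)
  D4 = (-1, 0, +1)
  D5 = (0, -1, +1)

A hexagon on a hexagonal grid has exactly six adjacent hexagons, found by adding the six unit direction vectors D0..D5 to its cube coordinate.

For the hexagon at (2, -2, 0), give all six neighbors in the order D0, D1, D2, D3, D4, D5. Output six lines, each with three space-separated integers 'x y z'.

Answer: 3 -3 0
3 -2 -1
2 -1 -1
1 -1 0
1 -2 1
2 -3 1

Derivation:
Center: (2, -2, 0). Add each direction:
  D0: (2, -2, 0) + (1, -1, 0) = (3, -3, 0)
  D1: (2, -2, 0) + (1, 0, -1) = (3, -2, -1)
  D2: (2, -2, 0) + (0, 1, -1) = (2, -1, -1)
  D3: (2, -2, 0) + (-1, 1, 0) = (1, -1, 0)
  D4: (2, -2, 0) + (-1, 0, 1) = (1, -2, 1)
  D5: (2, -2, 0) + (0, -1, 1) = (2, -3, 1)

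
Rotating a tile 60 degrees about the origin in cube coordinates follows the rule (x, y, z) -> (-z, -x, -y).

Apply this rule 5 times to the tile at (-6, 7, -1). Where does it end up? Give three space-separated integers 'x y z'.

Answer: -7 1 6

Derivation:
Start: (-6, 7, -1)
Step 1: (-6, 7, -1) -> (-(-1), -(-6), -(7)) = (1, 6, -7)
Step 2: (1, 6, -7) -> (-(-7), -(1), -(6)) = (7, -1, -6)
Step 3: (7, -1, -6) -> (-(-6), -(7), -(-1)) = (6, -7, 1)
Step 4: (6, -7, 1) -> (-(1), -(6), -(-7)) = (-1, -6, 7)
Step 5: (-1, -6, 7) -> (-(7), -(-1), -(-6)) = (-7, 1, 6)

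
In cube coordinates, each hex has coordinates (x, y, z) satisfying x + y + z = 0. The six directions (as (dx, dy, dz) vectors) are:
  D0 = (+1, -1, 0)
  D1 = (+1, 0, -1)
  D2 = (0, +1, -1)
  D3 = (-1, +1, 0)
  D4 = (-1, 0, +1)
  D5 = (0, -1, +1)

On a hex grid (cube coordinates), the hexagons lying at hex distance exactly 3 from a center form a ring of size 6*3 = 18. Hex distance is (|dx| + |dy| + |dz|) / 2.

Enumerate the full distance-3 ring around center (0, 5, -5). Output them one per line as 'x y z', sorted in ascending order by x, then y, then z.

Walk ring at distance 3 from (0, 5, -5):
Start at center + D4*3 = (-3, 5, -2)
  hex 0: (-3, 5, -2)
  hex 1: (-2, 4, -2)
  hex 2: (-1, 3, -2)
  hex 3: (0, 2, -2)
  hex 4: (1, 2, -3)
  hex 5: (2, 2, -4)
  hex 6: (3, 2, -5)
  hex 7: (3, 3, -6)
  hex 8: (3, 4, -7)
  hex 9: (3, 5, -8)
  hex 10: (2, 6, -8)
  hex 11: (1, 7, -8)
  hex 12: (0, 8, -8)
  hex 13: (-1, 8, -7)
  hex 14: (-2, 8, -6)
  hex 15: (-3, 8, -5)
  hex 16: (-3, 7, -4)
  hex 17: (-3, 6, -3)
Sorted: 18 hexes.

Answer: -3 5 -2
-3 6 -3
-3 7 -4
-3 8 -5
-2 4 -2
-2 8 -6
-1 3 -2
-1 8 -7
0 2 -2
0 8 -8
1 2 -3
1 7 -8
2 2 -4
2 6 -8
3 2 -5
3 3 -6
3 4 -7
3 5 -8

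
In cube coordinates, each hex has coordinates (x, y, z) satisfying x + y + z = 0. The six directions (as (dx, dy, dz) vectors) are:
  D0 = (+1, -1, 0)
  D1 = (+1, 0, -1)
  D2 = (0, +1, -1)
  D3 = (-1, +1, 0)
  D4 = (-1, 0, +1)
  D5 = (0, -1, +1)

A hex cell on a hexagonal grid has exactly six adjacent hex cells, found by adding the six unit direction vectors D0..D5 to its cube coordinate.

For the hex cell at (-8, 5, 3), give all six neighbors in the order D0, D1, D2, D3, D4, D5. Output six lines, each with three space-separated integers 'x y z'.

Center: (-8, 5, 3). Add each direction:
  D0: (-8, 5, 3) + (1, -1, 0) = (-7, 4, 3)
  D1: (-8, 5, 3) + (1, 0, -1) = (-7, 5, 2)
  D2: (-8, 5, 3) + (0, 1, -1) = (-8, 6, 2)
  D3: (-8, 5, 3) + (-1, 1, 0) = (-9, 6, 3)
  D4: (-8, 5, 3) + (-1, 0, 1) = (-9, 5, 4)
  D5: (-8, 5, 3) + (0, -1, 1) = (-8, 4, 4)

Answer: -7 4 3
-7 5 2
-8 6 2
-9 6 3
-9 5 4
-8 4 4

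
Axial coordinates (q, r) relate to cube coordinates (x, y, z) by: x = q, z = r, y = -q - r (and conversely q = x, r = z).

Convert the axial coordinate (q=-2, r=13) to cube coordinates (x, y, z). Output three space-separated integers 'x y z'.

x = q = -2
z = r = 13
y = -x - z = -(-2) - (13) = -11

Answer: -2 -11 13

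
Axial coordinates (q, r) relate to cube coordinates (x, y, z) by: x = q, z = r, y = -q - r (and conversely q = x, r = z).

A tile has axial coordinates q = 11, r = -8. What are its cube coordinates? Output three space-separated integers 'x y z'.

Answer: 11 -3 -8

Derivation:
x = q = 11
z = r = -8
y = -x - z = -(11) - (-8) = -3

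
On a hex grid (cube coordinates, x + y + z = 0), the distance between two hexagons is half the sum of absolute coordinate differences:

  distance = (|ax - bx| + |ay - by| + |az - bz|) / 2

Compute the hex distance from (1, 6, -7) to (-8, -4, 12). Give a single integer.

Answer: 19

Derivation:
|ax - bx| = |1 - (-8)| = 9
|ay - by| = |6 - (-4)| = 10
|az - bz| = |-7 - 12| = 19
distance = (9 + 10 + 19) / 2 = 38 / 2 = 19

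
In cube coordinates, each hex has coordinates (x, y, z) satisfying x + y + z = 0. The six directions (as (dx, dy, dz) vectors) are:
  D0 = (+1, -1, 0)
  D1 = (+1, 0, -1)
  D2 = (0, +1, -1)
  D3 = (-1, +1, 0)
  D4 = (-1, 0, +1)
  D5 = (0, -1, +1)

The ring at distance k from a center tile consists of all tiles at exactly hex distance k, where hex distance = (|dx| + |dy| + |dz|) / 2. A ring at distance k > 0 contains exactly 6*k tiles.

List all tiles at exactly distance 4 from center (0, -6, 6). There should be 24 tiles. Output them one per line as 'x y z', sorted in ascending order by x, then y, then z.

Walk ring at distance 4 from (0, -6, 6):
Start at center + D4*4 = (-4, -6, 10)
  hex 0: (-4, -6, 10)
  hex 1: (-3, -7, 10)
  hex 2: (-2, -8, 10)
  hex 3: (-1, -9, 10)
  hex 4: (0, -10, 10)
  hex 5: (1, -10, 9)
  hex 6: (2, -10, 8)
  hex 7: (3, -10, 7)
  hex 8: (4, -10, 6)
  hex 9: (4, -9, 5)
  hex 10: (4, -8, 4)
  hex 11: (4, -7, 3)
  hex 12: (4, -6, 2)
  hex 13: (3, -5, 2)
  hex 14: (2, -4, 2)
  hex 15: (1, -3, 2)
  hex 16: (0, -2, 2)
  hex 17: (-1, -2, 3)
  hex 18: (-2, -2, 4)
  hex 19: (-3, -2, 5)
  hex 20: (-4, -2, 6)
  hex 21: (-4, -3, 7)
  hex 22: (-4, -4, 8)
  hex 23: (-4, -5, 9)
Sorted: 24 hexes.

Answer: -4 -6 10
-4 -5 9
-4 -4 8
-4 -3 7
-4 -2 6
-3 -7 10
-3 -2 5
-2 -8 10
-2 -2 4
-1 -9 10
-1 -2 3
0 -10 10
0 -2 2
1 -10 9
1 -3 2
2 -10 8
2 -4 2
3 -10 7
3 -5 2
4 -10 6
4 -9 5
4 -8 4
4 -7 3
4 -6 2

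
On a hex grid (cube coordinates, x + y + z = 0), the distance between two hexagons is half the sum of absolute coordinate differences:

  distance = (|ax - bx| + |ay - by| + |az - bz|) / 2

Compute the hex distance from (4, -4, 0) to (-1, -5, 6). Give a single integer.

Answer: 6

Derivation:
|ax - bx| = |4 - (-1)| = 5
|ay - by| = |-4 - (-5)| = 1
|az - bz| = |0 - 6| = 6
distance = (5 + 1 + 6) / 2 = 12 / 2 = 6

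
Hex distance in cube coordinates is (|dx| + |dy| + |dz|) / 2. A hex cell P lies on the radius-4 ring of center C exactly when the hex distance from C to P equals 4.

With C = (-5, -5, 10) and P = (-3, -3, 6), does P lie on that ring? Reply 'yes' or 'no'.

Answer: yes

Derivation:
|px - cx| = |-3 - (-5)| = 2
|py - cy| = |-3 - (-5)| = 2
|pz - cz| = |6 - 10| = 4
distance = (2+2+4)/2 = 8/2 = 4
radius = 4; distance == radius -> yes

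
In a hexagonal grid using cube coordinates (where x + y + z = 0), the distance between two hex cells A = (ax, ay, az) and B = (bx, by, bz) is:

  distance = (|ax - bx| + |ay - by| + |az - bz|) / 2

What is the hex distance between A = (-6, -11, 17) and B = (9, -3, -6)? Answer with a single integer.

|ax - bx| = |-6 - 9| = 15
|ay - by| = |-11 - (-3)| = 8
|az - bz| = |17 - (-6)| = 23
distance = (15 + 8 + 23) / 2 = 46 / 2 = 23

Answer: 23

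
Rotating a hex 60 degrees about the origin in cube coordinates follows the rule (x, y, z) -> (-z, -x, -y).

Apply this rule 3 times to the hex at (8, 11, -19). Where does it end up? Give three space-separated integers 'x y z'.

Start: (8, 11, -19)
Step 1: (8, 11, -19) -> (-(-19), -(8), -(11)) = (19, -8, -11)
Step 2: (19, -8, -11) -> (-(-11), -(19), -(-8)) = (11, -19, 8)
Step 3: (11, -19, 8) -> (-(8), -(11), -(-19)) = (-8, -11, 19)

Answer: -8 -11 19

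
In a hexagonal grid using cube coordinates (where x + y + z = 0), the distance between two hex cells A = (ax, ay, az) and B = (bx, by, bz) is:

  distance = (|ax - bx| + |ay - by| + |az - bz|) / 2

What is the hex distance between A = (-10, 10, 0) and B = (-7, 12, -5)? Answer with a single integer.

Answer: 5

Derivation:
|ax - bx| = |-10 - (-7)| = 3
|ay - by| = |10 - 12| = 2
|az - bz| = |0 - (-5)| = 5
distance = (3 + 2 + 5) / 2 = 10 / 2 = 5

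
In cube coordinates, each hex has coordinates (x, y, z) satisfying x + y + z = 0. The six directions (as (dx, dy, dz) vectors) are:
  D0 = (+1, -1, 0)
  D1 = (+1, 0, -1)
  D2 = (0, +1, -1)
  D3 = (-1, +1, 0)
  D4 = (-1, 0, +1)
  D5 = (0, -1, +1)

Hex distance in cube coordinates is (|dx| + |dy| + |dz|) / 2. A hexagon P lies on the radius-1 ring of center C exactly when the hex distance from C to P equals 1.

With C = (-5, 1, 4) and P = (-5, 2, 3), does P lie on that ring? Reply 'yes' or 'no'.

Answer: yes

Derivation:
|px - cx| = |-5 - (-5)| = 0
|py - cy| = |2 - 1| = 1
|pz - cz| = |3 - 4| = 1
distance = (0+1+1)/2 = 2/2 = 1
radius = 1; distance == radius -> yes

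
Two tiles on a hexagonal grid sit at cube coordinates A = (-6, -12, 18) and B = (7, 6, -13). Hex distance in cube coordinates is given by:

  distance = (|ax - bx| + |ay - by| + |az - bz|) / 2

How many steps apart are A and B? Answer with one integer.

Answer: 31

Derivation:
|ax - bx| = |-6 - 7| = 13
|ay - by| = |-12 - 6| = 18
|az - bz| = |18 - (-13)| = 31
distance = (13 + 18 + 31) / 2 = 62 / 2 = 31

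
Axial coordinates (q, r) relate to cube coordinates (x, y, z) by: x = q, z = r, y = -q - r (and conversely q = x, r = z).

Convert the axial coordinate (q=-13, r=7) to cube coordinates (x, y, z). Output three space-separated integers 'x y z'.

Answer: -13 6 7

Derivation:
x = q = -13
z = r = 7
y = -x - z = -(-13) - (7) = 6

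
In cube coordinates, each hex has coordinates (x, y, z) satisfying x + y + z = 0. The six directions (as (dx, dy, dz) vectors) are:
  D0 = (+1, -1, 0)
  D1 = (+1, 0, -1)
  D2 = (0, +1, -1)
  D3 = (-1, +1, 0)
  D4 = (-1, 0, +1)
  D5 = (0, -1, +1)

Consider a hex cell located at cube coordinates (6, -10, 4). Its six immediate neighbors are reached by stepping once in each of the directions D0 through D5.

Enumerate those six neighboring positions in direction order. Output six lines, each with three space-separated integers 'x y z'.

Answer: 7 -11 4
7 -10 3
6 -9 3
5 -9 4
5 -10 5
6 -11 5

Derivation:
Center: (6, -10, 4). Add each direction:
  D0: (6, -10, 4) + (1, -1, 0) = (7, -11, 4)
  D1: (6, -10, 4) + (1, 0, -1) = (7, -10, 3)
  D2: (6, -10, 4) + (0, 1, -1) = (6, -9, 3)
  D3: (6, -10, 4) + (-1, 1, 0) = (5, -9, 4)
  D4: (6, -10, 4) + (-1, 0, 1) = (5, -10, 5)
  D5: (6, -10, 4) + (0, -1, 1) = (6, -11, 5)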